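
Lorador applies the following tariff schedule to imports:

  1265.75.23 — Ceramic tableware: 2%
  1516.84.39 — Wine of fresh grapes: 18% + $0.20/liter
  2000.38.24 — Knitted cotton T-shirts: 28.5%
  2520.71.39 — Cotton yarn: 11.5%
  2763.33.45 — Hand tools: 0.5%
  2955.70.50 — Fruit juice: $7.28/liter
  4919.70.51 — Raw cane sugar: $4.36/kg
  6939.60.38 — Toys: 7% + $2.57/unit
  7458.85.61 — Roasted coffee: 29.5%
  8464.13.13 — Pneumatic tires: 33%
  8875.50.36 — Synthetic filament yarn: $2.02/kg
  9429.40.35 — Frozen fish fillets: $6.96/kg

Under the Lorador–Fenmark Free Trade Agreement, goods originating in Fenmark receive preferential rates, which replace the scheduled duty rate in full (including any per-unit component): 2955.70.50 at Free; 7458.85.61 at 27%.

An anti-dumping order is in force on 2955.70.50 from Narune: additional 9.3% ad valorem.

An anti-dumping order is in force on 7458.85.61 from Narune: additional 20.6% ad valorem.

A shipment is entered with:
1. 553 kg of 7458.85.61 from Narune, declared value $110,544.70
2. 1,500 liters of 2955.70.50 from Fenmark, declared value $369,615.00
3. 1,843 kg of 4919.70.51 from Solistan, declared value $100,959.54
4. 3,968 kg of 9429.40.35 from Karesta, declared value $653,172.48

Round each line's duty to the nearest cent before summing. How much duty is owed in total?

Line 1 (7458.85.61, Narune, 553 kg, $110,544.70):
Base rate for 7458.85.61 is 29.5%.
7458.85.61 has an FTA preferential rate, but origin Narune is not Fenmark; base rate stands.
Additional duty on 7458.85.61 from Narune: +20.6%. Applied ad valorem rate: 29.5% + 20.6% = 50.1%.
Duty = $110,544.70 × 50.1% = $55,382.89.
Line 2 (2955.70.50, Fenmark, 1,500 liters, $369,615.00):
Base rate for 2955.70.50 is $7.28/liter.
Origin Fenmark qualifies under the Lorador–Fenmark agreement and 2955.70.50 is covered: preferential rate Free applies instead.
The additional-duty order on 2955.70.50 targets Narune, not Fenmark; it does not apply.
Duty = $369,615.00 × 0% = $0.00.
Line 3 (4919.70.51, Solistan, 1,843 kg, $100,959.54):
Base rate for 4919.70.51 is $4.36/kg.
Duty = 1,843 × $4.36 = $8,035.48.
Line 4 (9429.40.35, Karesta, 3,968 kg, $653,172.48):
Base rate for 9429.40.35 is $6.96/kg.
Duty = 3,968 × $6.96 = $27,617.28.
Total = $55,382.89 + $0.00 + $8,035.48 + $27,617.28 = $91,035.65.

$91,035.65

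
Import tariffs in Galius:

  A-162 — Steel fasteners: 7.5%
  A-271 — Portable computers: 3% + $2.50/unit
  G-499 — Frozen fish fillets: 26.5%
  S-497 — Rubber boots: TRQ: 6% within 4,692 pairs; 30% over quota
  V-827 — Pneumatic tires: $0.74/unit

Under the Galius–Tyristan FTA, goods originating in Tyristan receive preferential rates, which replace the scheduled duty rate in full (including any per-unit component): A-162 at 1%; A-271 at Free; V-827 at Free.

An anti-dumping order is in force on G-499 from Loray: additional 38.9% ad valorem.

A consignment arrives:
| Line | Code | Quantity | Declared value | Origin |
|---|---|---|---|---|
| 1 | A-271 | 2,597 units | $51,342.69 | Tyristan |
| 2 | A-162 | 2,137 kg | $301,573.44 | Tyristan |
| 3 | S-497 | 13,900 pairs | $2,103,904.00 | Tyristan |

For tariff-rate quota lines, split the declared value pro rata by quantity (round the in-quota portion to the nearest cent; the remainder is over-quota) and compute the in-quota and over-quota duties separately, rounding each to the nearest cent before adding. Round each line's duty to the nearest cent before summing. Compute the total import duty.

Line 1 (A-271, Tyristan, 2,597 units, $51,342.69):
Base rate for A-271 is 3% + $2.50/unit.
Origin Tyristan qualifies under the Galius–Tyristan agreement and A-271 is covered: preferential rate Free applies instead.
Duty = $51,342.69 × 0% = $0.00.
Line 2 (A-162, Tyristan, 2,137 kg, $301,573.44):
Base rate for A-162 is 7.5%.
Origin Tyristan qualifies under the Galius–Tyristan agreement and A-162 is covered: preferential rate 1% applies instead.
Duty = $301,573.44 × 1% = $3,015.73.
Line 3 (S-497, Tyristan, 13,900 pairs, $2,103,904.00):
Code S-497 is under a tariff-rate quota (threshold 4,692 pairs). In-quota: 4,692 pairs at 6%; over-quota: 9,208 pairs at 30%.
Pro-rata value split: in-quota = $2,103,904.00 × 4,692/13,900 = $710,181.12; over-quota = $2,103,904.00 − $710,181.12 = $1,393,722.88.
In-quota duty = $710,181.12 × 6% = $42,610.87. Over-quota duty = $1,393,722.88 × 30% = $418,116.86.
Line duty = $42,610.87 + $418,116.86 = $460,727.73.
Total = $0.00 + $3,015.73 + $460,727.73 = $463,743.46.

$463,743.46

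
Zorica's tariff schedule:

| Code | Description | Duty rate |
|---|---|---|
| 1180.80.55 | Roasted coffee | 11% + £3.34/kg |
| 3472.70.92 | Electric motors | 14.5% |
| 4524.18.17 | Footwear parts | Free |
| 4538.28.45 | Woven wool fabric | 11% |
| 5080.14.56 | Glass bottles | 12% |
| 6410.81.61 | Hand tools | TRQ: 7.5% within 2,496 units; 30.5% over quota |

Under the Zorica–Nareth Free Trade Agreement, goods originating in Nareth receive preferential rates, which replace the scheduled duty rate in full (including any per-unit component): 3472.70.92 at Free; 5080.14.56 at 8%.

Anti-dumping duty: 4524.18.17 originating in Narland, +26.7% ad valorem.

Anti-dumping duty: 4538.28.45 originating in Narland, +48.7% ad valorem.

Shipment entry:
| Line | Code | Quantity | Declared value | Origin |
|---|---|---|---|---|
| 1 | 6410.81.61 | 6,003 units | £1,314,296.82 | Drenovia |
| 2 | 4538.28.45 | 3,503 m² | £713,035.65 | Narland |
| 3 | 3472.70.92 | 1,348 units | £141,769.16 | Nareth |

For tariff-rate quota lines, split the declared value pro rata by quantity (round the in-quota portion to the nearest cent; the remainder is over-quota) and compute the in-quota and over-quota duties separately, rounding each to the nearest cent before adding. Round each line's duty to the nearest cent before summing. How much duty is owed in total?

£700,853.74

Line 1 (6410.81.61, Drenovia, 6,003 units, £1,314,296.82):
Code 6410.81.61 is under a tariff-rate quota (threshold 2,496 units). In-quota: 2,496 units at 7.5%; over-quota: 3,507 units at 30.5%.
Pro-rata value split: in-quota = £1,314,296.82 × 2,496/6,003 = £546,474.24; over-quota = £1,314,296.82 − £546,474.24 = £767,822.58.
In-quota duty = £546,474.24 × 7.5% = £40,985.57. Over-quota duty = £767,822.58 × 30.5% = £234,185.89.
Line duty = £40,985.57 + £234,185.89 = £275,171.46.
Line 2 (4538.28.45, Narland, 3,503 m², £713,035.65):
Base rate for 4538.28.45 is 11%.
Additional duty on 4538.28.45 from Narland: +48.7%. Applied ad valorem rate: 11% + 48.7% = 59.7%.
Duty = £713,035.65 × 59.7% = £425,682.28.
Line 3 (3472.70.92, Nareth, 1,348 units, £141,769.16):
Base rate for 3472.70.92 is 14.5%.
Origin Nareth qualifies under the Zorica–Nareth agreement and 3472.70.92 is covered: preferential rate Free applies instead.
Duty = £141,769.16 × 0% = £0.00.
Total = £275,171.46 + £425,682.28 + £0.00 = £700,853.74.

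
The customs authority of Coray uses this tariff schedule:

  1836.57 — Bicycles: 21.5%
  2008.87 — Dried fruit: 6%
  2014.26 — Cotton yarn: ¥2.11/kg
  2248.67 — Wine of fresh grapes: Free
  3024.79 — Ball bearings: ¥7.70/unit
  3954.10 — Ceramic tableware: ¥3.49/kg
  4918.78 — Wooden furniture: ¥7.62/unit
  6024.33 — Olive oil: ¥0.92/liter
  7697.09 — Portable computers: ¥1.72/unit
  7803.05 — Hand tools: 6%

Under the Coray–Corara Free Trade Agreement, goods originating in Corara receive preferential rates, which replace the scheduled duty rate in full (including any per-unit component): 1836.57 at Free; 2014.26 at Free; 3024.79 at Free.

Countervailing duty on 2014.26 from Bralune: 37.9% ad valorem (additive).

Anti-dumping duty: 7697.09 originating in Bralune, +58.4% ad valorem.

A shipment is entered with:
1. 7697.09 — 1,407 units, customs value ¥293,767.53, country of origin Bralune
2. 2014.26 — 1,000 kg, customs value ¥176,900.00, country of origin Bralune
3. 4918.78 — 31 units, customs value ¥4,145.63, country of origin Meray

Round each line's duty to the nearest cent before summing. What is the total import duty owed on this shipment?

Line 1 (7697.09, Bralune, 1,407 units, ¥293,767.53):
Base rate for 7697.09 is ¥1.72/unit.
Additional duty on 7697.09 from Bralune: +58.4% ad valorem. Applied ad valorem rate = 58.4%.
Duty = ¥293,767.53 × 58.4% + 1,407 × ¥1.72 = ¥173,980.28.
Line 2 (2014.26, Bralune, 1,000 kg, ¥176,900.00):
Base rate for 2014.26 is ¥2.11/kg.
2014.26 has an FTA preferential rate, but origin Bralune is not Corara; base rate stands.
Additional duty on 2014.26 from Bralune: +37.9% ad valorem. Applied ad valorem rate = 37.9%.
Duty = ¥176,900.00 × 37.9% + 1,000 × ¥2.11 = ¥69,155.10.
Line 3 (4918.78, Meray, 31 units, ¥4,145.63):
Base rate for 4918.78 is ¥7.62/unit.
Duty = 31 × ¥7.62 = ¥236.22.
Total = ¥173,980.28 + ¥69,155.10 + ¥236.22 = ¥243,371.60.

¥243,371.60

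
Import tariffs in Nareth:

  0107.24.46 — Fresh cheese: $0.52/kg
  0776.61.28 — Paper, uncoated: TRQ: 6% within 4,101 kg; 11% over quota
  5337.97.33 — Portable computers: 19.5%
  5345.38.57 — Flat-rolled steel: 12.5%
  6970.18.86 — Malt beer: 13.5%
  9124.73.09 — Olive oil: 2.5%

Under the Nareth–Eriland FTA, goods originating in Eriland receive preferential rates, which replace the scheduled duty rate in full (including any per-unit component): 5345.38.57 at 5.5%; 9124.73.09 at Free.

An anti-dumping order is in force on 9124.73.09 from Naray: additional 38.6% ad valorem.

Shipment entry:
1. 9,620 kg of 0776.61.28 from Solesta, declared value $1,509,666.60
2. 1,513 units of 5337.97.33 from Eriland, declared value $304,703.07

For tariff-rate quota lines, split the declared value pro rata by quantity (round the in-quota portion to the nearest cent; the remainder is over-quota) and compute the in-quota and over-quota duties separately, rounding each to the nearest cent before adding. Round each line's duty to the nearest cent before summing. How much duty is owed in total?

Line 1 (0776.61.28, Solesta, 9,620 kg, $1,509,666.60):
Code 0776.61.28 is under a tariff-rate quota (threshold 4,101 kg). In-quota: 4,101 kg at 6%; over-quota: 5,519 kg at 11%.
Pro-rata value split: in-quota = $1,509,666.60 × 4,101/9,620 = $643,569.93; over-quota = $1,509,666.60 − $643,569.93 = $866,096.67.
In-quota duty = $643,569.93 × 6% = $38,614.20. Over-quota duty = $866,096.67 × 11% = $95,270.63.
Line duty = $38,614.20 + $95,270.63 = $133,884.83.
Line 2 (5337.97.33, Eriland, 1,513 units, $304,703.07):
Base rate for 5337.97.33 is 19.5%.
Origin Eriland is the FTA partner but 5337.97.33 is not on the preference list; base rate stands.
Duty = $304,703.07 × 19.5% = $59,417.10.
Total = $133,884.83 + $59,417.10 = $193,301.93.

$193,301.93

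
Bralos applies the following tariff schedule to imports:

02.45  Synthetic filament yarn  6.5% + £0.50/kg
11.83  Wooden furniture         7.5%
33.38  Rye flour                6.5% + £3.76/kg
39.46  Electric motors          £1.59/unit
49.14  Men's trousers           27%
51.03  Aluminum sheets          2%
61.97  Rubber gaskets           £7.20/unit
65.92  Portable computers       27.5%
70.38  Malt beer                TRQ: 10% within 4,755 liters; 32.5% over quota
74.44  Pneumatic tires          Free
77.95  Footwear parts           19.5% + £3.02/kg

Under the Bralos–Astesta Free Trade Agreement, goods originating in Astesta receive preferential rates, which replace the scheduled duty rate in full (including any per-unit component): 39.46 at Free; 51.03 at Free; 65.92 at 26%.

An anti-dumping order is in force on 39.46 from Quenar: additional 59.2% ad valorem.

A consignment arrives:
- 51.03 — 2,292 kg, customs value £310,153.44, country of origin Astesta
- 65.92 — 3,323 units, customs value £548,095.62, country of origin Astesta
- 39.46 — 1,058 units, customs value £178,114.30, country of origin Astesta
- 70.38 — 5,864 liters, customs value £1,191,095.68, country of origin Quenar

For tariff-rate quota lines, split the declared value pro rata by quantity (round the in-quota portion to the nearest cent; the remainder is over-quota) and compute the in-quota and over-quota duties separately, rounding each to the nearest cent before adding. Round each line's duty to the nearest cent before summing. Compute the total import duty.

Line 1 (51.03, Astesta, 2,292 kg, £310,153.44):
Base rate for 51.03 is 2%.
Origin Astesta qualifies under the Bralos–Astesta agreement and 51.03 is covered: preferential rate Free applies instead.
Duty = £310,153.44 × 0% = £0.00.
Line 2 (65.92, Astesta, 3,323 units, £548,095.62):
Base rate for 65.92 is 27.5%.
Origin Astesta qualifies under the Bralos–Astesta agreement and 65.92 is covered: preferential rate 26% applies instead.
Duty = £548,095.62 × 26% = £142,504.86.
Line 3 (39.46, Astesta, 1,058 units, £178,114.30):
Base rate for 39.46 is £1.59/unit.
Origin Astesta qualifies under the Bralos–Astesta agreement and 39.46 is covered: preferential rate Free applies instead.
The additional-duty order on 39.46 targets Quenar, not Astesta; it does not apply.
Duty = £178,114.30 × 0% = £0.00.
Line 4 (70.38, Quenar, 5,864 liters, £1,191,095.68):
Code 70.38 is under a tariff-rate quota (threshold 4,755 liters). In-quota: 4,755 liters at 10%; over-quota: 1,109 liters at 32.5%.
Pro-rata value split: in-quota = £1,191,095.68 × 4,755/5,864 = £965,835.60; over-quota = £1,191,095.68 − £965,835.60 = £225,260.08.
In-quota duty = £965,835.60 × 10% = £96,583.56. Over-quota duty = £225,260.08 × 32.5% = £73,209.53.
Line duty = £96,583.56 + £73,209.53 = £169,793.09.
Total = £0.00 + £142,504.86 + £0.00 + £169,793.09 = £312,297.95.

£312,297.95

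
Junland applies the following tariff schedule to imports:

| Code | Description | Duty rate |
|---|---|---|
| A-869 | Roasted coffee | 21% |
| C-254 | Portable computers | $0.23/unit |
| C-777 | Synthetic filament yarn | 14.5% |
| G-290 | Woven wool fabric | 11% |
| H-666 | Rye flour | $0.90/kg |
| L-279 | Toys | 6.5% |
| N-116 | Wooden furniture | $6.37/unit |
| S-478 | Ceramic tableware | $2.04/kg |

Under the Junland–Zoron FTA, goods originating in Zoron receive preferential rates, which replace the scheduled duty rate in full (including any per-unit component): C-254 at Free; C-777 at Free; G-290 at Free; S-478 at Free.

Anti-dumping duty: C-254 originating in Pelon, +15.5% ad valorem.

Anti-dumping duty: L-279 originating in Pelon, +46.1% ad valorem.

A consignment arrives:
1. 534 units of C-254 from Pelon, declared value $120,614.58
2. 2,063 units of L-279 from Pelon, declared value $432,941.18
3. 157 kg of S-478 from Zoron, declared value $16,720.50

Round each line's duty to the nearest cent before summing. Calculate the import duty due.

Line 1 (C-254, Pelon, 534 units, $120,614.58):
Base rate for C-254 is $0.23/unit.
C-254 has an FTA preferential rate, but origin Pelon is not Zoron; base rate stands.
Additional duty on C-254 from Pelon: +15.5% ad valorem. Applied ad valorem rate = 15.5%.
Duty = $120,614.58 × 15.5% + 534 × $0.23 = $18,818.08.
Line 2 (L-279, Pelon, 2,063 units, $432,941.18):
Base rate for L-279 is 6.5%.
Additional duty on L-279 from Pelon: +46.1%. Applied ad valorem rate: 6.5% + 46.1% = 52.6%.
Duty = $432,941.18 × 52.6% = $227,727.06.
Line 3 (S-478, Zoron, 157 kg, $16,720.50):
Base rate for S-478 is $2.04/kg.
Origin Zoron qualifies under the Junland–Zoron agreement and S-478 is covered: preferential rate Free applies instead.
Duty = $16,720.50 × 0% = $0.00.
Total = $18,818.08 + $227,727.06 + $0.00 = $246,545.14.

$246,545.14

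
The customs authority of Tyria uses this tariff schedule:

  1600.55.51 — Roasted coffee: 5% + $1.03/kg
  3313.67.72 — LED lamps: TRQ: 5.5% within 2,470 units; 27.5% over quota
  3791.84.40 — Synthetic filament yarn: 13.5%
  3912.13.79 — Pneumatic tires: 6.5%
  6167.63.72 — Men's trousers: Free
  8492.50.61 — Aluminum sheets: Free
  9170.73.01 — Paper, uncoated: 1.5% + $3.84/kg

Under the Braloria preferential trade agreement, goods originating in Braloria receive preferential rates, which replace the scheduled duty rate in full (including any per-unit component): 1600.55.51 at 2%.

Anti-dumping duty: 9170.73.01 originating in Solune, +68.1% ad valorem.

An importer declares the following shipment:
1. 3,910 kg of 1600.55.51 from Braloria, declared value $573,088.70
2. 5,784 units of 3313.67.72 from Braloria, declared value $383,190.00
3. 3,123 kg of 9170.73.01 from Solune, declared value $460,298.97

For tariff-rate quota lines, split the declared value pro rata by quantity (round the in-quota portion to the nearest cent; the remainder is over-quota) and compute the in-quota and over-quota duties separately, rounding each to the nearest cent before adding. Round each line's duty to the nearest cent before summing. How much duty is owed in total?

Line 1 (1600.55.51, Braloria, 3,910 kg, $573,088.70):
Base rate for 1600.55.51 is 5% + $1.03/kg.
Origin Braloria qualifies under the Tyria–Braloria agreement and 1600.55.51 is covered: preferential rate 2% applies instead.
Duty = $573,088.70 × 2% = $11,461.77.
Line 2 (3313.67.72, Braloria, 5,784 units, $383,190.00):
Code 3313.67.72 is under a tariff-rate quota (threshold 2,470 units). In-quota: 2,470 units at 5.5%; over-quota: 3,314 units at 27.5%.
Pro-rata value split: in-quota = $383,190.00 × 2,470/5,784 = $163,637.50; over-quota = $383,190.00 − $163,637.50 = $219,552.50.
In-quota duty = $163,637.50 × 5.5% = $9,000.06. Over-quota duty = $219,552.50 × 27.5% = $60,376.94.
Line duty = $9,000.06 + $60,376.94 = $69,377.00.
Line 3 (9170.73.01, Solune, 3,123 kg, $460,298.97):
Base rate for 9170.73.01 is 1.5% + $3.84/kg.
Additional duty on 9170.73.01 from Solune: +68.1%. Applied ad valorem rate: 1.5% + 68.1% = 69.6%.
Duty = $460,298.97 × 69.6% + 3,123 × $3.84 = $332,360.40.
Total = $11,461.77 + $69,377.00 + $332,360.40 = $413,199.17.

$413,199.17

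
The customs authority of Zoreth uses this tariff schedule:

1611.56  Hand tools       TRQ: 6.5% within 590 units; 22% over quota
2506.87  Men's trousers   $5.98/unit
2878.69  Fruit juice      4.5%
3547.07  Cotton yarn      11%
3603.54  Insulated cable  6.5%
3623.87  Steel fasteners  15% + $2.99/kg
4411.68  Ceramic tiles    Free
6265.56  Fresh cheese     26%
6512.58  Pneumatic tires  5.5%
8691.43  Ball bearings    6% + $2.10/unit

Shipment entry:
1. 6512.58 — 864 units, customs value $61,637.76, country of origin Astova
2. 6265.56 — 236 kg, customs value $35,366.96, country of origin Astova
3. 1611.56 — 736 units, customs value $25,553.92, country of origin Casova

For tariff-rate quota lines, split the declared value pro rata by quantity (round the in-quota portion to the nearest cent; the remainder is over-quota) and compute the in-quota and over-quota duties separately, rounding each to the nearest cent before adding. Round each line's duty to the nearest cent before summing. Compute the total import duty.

$15,032.21

Line 1 (6512.58, Astova, 864 units, $61,637.76):
Base rate for 6512.58 is 5.5%.
Duty = $61,637.76 × 5.5% = $3,390.08.
Line 2 (6265.56, Astova, 236 kg, $35,366.96):
Base rate for 6265.56 is 26%.
Duty = $35,366.96 × 26% = $9,195.41.
Line 3 (1611.56, Casova, 736 units, $25,553.92):
Code 1611.56 is under a tariff-rate quota (threshold 590 units). In-quota: 590 units at 6.5%; over-quota: 146 units at 22%.
Pro-rata value split: in-quota = $25,553.92 × 590/736 = $20,484.80; over-quota = $25,553.92 − $20,484.80 = $5,069.12.
In-quota duty = $20,484.80 × 6.5% = $1,331.51. Over-quota duty = $5,069.12 × 22% = $1,115.21.
Line duty = $1,331.51 + $1,115.21 = $2,446.72.
Total = $3,390.08 + $9,195.41 + $2,446.72 = $15,032.21.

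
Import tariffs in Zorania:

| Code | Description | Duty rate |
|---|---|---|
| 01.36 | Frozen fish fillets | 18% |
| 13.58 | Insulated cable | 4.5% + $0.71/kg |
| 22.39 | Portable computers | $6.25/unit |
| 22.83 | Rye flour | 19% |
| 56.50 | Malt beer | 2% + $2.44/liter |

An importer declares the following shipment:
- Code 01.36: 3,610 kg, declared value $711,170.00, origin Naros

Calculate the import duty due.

$128,010.60

Line 1 (01.36, Naros, 3,610 kg, $711,170.00):
Base rate for 01.36 is 18%.
Duty = $711,170.00 × 18% = $128,010.60.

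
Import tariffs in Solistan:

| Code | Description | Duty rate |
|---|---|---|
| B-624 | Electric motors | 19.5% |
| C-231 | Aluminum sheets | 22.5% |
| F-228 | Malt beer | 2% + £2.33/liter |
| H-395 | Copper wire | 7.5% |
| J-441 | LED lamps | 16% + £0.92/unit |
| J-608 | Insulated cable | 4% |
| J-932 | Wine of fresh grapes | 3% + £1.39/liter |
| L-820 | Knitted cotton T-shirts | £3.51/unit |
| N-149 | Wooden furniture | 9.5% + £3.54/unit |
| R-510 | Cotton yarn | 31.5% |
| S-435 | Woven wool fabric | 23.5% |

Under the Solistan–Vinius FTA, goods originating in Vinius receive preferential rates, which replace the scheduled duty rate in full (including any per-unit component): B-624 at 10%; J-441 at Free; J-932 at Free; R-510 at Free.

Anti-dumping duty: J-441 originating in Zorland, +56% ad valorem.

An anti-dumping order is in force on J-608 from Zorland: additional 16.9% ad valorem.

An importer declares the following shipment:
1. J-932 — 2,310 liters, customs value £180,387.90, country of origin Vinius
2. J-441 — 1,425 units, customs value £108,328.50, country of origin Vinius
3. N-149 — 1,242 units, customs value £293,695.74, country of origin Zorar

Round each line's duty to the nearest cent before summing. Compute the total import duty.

£32,297.78

Line 1 (J-932, Vinius, 2,310 liters, £180,387.90):
Base rate for J-932 is 3% + £1.39/liter.
Origin Vinius qualifies under the Solistan–Vinius agreement and J-932 is covered: preferential rate Free applies instead.
Duty = £180,387.90 × 0% = £0.00.
Line 2 (J-441, Vinius, 1,425 units, £108,328.50):
Base rate for J-441 is 16% + £0.92/unit.
Origin Vinius qualifies under the Solistan–Vinius agreement and J-441 is covered: preferential rate Free applies instead.
The additional-duty order on J-441 targets Zorland, not Vinius; it does not apply.
Duty = £108,328.50 × 0% = £0.00.
Line 3 (N-149, Zorar, 1,242 units, £293,695.74):
Base rate for N-149 is 9.5% + £3.54/unit.
Duty = £293,695.74 × 9.5% + 1,242 × £3.54 = £32,297.78.
Total = £0.00 + £0.00 + £32,297.78 = £32,297.78.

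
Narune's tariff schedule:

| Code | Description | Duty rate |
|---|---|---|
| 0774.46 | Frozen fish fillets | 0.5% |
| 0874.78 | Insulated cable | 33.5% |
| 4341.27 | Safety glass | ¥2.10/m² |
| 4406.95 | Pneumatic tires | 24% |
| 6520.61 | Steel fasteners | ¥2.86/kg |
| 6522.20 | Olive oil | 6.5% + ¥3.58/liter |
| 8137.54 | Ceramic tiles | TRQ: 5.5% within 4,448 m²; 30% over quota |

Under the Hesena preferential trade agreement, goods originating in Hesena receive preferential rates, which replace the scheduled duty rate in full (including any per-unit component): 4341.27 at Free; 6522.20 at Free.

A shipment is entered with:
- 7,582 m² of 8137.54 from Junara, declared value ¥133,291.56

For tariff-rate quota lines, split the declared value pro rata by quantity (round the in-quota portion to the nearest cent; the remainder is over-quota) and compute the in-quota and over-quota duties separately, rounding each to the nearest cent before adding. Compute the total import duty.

¥20,829.49

Line 1 (8137.54, Junara, 7,582 m², ¥133,291.56):
Code 8137.54 is under a tariff-rate quota (threshold 4,448 m²). In-quota: 4,448 m² at 5.5%; over-quota: 3,134 m² at 30%.
Pro-rata value split: in-quota = ¥133,291.56 × 4,448/7,582 = ¥78,195.84; over-quota = ¥133,291.56 − ¥78,195.84 = ¥55,095.72.
In-quota duty = ¥78,195.84 × 5.5% = ¥4,300.77. Over-quota duty = ¥55,095.72 × 30% = ¥16,528.72.
Line duty = ¥4,300.77 + ¥16,528.72 = ¥20,829.49.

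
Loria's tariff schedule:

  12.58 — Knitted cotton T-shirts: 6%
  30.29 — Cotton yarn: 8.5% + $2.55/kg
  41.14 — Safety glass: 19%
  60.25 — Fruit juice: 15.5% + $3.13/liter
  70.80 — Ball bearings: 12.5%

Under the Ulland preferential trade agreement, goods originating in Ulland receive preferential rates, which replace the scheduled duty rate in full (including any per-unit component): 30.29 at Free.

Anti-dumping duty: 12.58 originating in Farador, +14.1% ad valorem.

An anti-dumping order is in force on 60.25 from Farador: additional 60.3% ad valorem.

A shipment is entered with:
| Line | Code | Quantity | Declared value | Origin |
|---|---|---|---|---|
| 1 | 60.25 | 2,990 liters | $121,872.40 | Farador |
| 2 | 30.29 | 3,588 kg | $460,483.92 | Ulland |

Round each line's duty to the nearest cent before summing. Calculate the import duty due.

Line 1 (60.25, Farador, 2,990 liters, $121,872.40):
Base rate for 60.25 is 15.5% + $3.13/liter.
Additional duty on 60.25 from Farador: +60.3%. Applied ad valorem rate: 15.5% + 60.3% = 75.8%.
Duty = $121,872.40 × 75.8% + 2,990 × $3.13 = $101,737.98.
Line 2 (30.29, Ulland, 3,588 kg, $460,483.92):
Base rate for 30.29 is 8.5% + $2.55/kg.
Origin Ulland qualifies under the Loria–Ulland agreement and 30.29 is covered: preferential rate Free applies instead.
Duty = $460,483.92 × 0% = $0.00.
Total = $101,737.98 + $0.00 = $101,737.98.

$101,737.98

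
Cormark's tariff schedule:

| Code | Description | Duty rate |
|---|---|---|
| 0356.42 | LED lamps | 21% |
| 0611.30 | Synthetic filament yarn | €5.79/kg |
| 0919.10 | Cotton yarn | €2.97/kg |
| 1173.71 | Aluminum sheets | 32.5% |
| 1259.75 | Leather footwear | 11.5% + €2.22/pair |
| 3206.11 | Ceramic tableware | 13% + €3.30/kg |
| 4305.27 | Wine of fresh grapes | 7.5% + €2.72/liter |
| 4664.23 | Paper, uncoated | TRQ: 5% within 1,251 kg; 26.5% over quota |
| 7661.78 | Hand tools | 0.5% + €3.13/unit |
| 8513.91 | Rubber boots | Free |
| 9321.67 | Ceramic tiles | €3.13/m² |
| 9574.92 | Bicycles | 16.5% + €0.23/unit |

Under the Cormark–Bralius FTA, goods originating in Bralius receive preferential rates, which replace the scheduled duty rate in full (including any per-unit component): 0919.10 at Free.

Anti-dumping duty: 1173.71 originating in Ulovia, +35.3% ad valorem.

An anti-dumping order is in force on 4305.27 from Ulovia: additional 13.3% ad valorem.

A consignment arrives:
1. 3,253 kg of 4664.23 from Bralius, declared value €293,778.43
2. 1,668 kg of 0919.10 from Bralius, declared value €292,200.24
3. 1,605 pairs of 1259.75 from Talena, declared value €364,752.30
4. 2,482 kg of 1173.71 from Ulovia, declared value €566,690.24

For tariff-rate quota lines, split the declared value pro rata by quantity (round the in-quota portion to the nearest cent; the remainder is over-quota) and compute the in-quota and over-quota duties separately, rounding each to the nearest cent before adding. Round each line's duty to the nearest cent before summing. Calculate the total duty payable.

Line 1 (4664.23, Bralius, 3,253 kg, €293,778.43):
Code 4664.23 is under a tariff-rate quota (threshold 1,251 kg). In-quota: 1,251 kg at 5%; over-quota: 2,002 kg at 26.5%.
Pro-rata value split: in-quota = €293,778.43 × 1,251/3,253 = €112,977.81; over-quota = €293,778.43 − €112,977.81 = €180,800.62.
In-quota duty = €112,977.81 × 5% = €5,648.89. Over-quota duty = €180,800.62 × 26.5% = €47,912.16.
Line duty = €5,648.89 + €47,912.16 = €53,561.05.
Line 2 (0919.10, Bralius, 1,668 kg, €292,200.24):
Base rate for 0919.10 is €2.97/kg.
Origin Bralius qualifies under the Cormark–Bralius agreement and 0919.10 is covered: preferential rate Free applies instead.
Duty = €292,200.24 × 0% = €0.00.
Line 3 (1259.75, Talena, 1,605 pairs, €364,752.30):
Base rate for 1259.75 is 11.5% + €2.22/pair.
Duty = €364,752.30 × 11.5% + 1,605 × €2.22 = €45,509.61.
Line 4 (1173.71, Ulovia, 2,482 kg, €566,690.24):
Base rate for 1173.71 is 32.5%.
Additional duty on 1173.71 from Ulovia: +35.3%. Applied ad valorem rate: 32.5% + 35.3% = 67.8%.
Duty = €566,690.24 × 67.8% = €384,215.98.
Total = €53,561.05 + €0.00 + €45,509.61 + €384,215.98 = €483,286.64.

€483,286.64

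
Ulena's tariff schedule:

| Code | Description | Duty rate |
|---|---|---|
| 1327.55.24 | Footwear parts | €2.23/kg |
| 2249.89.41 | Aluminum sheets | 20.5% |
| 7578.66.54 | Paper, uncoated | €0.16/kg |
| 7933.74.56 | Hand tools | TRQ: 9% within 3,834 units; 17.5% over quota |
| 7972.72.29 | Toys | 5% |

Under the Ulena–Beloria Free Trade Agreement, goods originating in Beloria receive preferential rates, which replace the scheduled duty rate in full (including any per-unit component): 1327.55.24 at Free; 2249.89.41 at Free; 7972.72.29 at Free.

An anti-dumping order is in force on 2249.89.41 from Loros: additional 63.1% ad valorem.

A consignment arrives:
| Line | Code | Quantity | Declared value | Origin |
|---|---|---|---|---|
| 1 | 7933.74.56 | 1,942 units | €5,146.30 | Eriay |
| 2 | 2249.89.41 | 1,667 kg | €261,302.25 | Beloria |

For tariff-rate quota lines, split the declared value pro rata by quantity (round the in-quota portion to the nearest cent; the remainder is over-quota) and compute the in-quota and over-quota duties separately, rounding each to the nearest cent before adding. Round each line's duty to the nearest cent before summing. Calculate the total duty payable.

Line 1 (7933.74.56, Eriay, 1,942 units, €5,146.30):
Code 7933.74.56 is under a tariff-rate quota (threshold 3,834 units). Quantity 1,942 units is within the quota, so the in-quota rate 9% applies to the full value.
Duty = €5,146.30 × 9% = €463.17.
Line 2 (2249.89.41, Beloria, 1,667 kg, €261,302.25):
Base rate for 2249.89.41 is 20.5%.
Origin Beloria qualifies under the Ulena–Beloria agreement and 2249.89.41 is covered: preferential rate Free applies instead.
The additional-duty order on 2249.89.41 targets Loros, not Beloria; it does not apply.
Duty = €261,302.25 × 0% = €0.00.
Total = €463.17 + €0.00 = €463.17.

€463.17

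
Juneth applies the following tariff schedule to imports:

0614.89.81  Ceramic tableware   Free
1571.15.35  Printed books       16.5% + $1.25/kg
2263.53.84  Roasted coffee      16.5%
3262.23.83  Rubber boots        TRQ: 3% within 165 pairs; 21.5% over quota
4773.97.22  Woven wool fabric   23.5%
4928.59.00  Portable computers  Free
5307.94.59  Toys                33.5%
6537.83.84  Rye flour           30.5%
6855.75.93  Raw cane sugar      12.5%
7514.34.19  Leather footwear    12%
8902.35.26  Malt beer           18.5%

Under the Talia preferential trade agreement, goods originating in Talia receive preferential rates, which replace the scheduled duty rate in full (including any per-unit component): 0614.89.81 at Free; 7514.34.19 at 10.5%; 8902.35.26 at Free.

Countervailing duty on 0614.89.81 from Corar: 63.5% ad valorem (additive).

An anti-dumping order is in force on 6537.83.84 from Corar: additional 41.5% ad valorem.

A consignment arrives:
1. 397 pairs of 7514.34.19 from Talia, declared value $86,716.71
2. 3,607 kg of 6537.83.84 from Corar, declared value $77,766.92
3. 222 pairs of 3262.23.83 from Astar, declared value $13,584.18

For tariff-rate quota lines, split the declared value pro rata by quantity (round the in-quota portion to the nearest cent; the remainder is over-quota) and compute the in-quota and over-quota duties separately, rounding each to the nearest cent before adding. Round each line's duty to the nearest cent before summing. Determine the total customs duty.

$66,150.20

Line 1 (7514.34.19, Talia, 397 pairs, $86,716.71):
Base rate for 7514.34.19 is 12%.
Origin Talia qualifies under the Juneth–Talia agreement and 7514.34.19 is covered: preferential rate 10.5% applies instead.
Duty = $86,716.71 × 10.5% = $9,105.25.
Line 2 (6537.83.84, Corar, 3,607 kg, $77,766.92):
Base rate for 6537.83.84 is 30.5%.
Additional duty on 6537.83.84 from Corar: +41.5%. Applied ad valorem rate: 30.5% + 41.5% = 72%.
Duty = $77,766.92 × 72% = $55,992.18.
Line 3 (3262.23.83, Astar, 222 pairs, $13,584.18):
Code 3262.23.83 is under a tariff-rate quota (threshold 165 pairs). In-quota: 165 pairs at 3%; over-quota: 57 pairs at 21.5%.
Pro-rata value split: in-quota = $13,584.18 × 165/222 = $10,096.35; over-quota = $13,584.18 − $10,096.35 = $3,487.83.
In-quota duty = $10,096.35 × 3% = $302.89. Over-quota duty = $3,487.83 × 21.5% = $749.88.
Line duty = $302.89 + $749.88 = $1,052.77.
Total = $9,105.25 + $55,992.18 + $1,052.77 = $66,150.20.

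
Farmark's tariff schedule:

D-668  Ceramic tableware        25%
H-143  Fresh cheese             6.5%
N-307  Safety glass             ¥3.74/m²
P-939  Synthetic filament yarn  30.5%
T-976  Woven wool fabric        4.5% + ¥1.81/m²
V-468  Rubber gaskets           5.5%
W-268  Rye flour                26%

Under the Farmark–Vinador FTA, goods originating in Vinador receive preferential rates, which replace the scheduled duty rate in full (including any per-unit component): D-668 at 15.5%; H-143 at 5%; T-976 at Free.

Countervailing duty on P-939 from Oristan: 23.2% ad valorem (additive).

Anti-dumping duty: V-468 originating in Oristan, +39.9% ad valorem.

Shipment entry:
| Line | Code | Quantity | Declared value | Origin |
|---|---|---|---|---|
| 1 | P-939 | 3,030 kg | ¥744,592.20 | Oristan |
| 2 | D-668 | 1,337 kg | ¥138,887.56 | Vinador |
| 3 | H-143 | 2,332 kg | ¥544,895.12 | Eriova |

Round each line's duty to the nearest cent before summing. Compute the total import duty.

¥456,791.76

Line 1 (P-939, Oristan, 3,030 kg, ¥744,592.20):
Base rate for P-939 is 30.5%.
Additional duty on P-939 from Oristan: +23.2%. Applied ad valorem rate: 30.5% + 23.2% = 53.7%.
Duty = ¥744,592.20 × 53.7% = ¥399,846.01.
Line 2 (D-668, Vinador, 1,337 kg, ¥138,887.56):
Base rate for D-668 is 25%.
Origin Vinador qualifies under the Farmark–Vinador agreement and D-668 is covered: preferential rate 15.5% applies instead.
Duty = ¥138,887.56 × 15.5% = ¥21,527.57.
Line 3 (H-143, Eriova, 2,332 kg, ¥544,895.12):
Base rate for H-143 is 6.5%.
H-143 has an FTA preferential rate, but origin Eriova is not Vinador; base rate stands.
Duty = ¥544,895.12 × 6.5% = ¥35,418.18.
Total = ¥399,846.01 + ¥21,527.57 + ¥35,418.18 = ¥456,791.76.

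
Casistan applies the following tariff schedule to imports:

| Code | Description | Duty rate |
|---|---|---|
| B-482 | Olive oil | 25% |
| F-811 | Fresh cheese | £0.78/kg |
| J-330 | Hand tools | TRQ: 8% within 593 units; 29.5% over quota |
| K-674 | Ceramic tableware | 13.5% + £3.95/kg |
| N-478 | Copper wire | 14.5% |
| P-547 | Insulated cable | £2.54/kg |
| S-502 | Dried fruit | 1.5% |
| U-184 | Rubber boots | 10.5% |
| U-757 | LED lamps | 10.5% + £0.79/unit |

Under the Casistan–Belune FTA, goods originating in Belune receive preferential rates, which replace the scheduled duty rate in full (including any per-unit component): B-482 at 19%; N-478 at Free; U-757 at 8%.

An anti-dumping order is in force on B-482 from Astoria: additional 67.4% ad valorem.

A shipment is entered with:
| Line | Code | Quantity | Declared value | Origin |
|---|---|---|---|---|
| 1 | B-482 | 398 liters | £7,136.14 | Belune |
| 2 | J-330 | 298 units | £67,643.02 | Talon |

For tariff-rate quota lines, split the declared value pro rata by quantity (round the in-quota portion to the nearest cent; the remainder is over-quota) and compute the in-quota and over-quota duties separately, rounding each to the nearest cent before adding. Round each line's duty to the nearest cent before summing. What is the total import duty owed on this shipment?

£6,767.31

Line 1 (B-482, Belune, 398 liters, £7,136.14):
Base rate for B-482 is 25%.
Origin Belune qualifies under the Casistan–Belune agreement and B-482 is covered: preferential rate 19% applies instead.
The additional-duty order on B-482 targets Astoria, not Belune; it does not apply.
Duty = £7,136.14 × 19% = £1,355.87.
Line 2 (J-330, Talon, 298 units, £67,643.02):
Code J-330 is under a tariff-rate quota (threshold 593 units). Quantity 298 units is within the quota, so the in-quota rate 8% applies to the full value.
Duty = £67,643.02 × 8% = £5,411.44.
Total = £1,355.87 + £5,411.44 = £6,767.31.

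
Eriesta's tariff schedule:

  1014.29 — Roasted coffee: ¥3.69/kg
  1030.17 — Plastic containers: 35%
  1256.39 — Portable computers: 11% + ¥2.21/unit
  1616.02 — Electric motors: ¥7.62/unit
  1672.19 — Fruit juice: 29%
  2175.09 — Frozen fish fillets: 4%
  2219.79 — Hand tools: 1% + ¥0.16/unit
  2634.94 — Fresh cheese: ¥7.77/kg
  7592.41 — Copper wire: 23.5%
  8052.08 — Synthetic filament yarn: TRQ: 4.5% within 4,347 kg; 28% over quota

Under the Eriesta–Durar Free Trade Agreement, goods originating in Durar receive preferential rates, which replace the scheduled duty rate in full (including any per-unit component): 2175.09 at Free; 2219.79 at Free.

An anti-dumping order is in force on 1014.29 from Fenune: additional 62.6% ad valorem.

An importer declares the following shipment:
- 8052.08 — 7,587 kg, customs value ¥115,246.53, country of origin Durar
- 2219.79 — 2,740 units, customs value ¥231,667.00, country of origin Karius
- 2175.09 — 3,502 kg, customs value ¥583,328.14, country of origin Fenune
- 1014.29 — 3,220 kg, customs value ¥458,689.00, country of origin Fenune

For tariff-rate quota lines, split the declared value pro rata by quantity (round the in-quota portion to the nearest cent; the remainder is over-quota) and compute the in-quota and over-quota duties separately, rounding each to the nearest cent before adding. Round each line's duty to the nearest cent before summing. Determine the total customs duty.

Line 1 (8052.08, Durar, 7,587 kg, ¥115,246.53):
Code 8052.08 is under a tariff-rate quota (threshold 4,347 kg). In-quota: 4,347 kg at 4.5%; over-quota: 3,240 kg at 28%.
Pro-rata value split: in-quota = ¥115,246.53 × 4,347/7,587 = ¥66,030.93; over-quota = ¥115,246.53 − ¥66,030.93 = ¥49,215.60.
In-quota duty = ¥66,030.93 × 4.5% = ¥2,971.39. Over-quota duty = ¥49,215.60 × 28% = ¥13,780.37.
Line duty = ¥2,971.39 + ¥13,780.37 = ¥16,751.76.
Line 2 (2219.79, Karius, 2,740 units, ¥231,667.00):
Base rate for 2219.79 is 1% + ¥0.16/unit.
2219.79 has an FTA preferential rate, but origin Karius is not Durar; base rate stands.
Duty = ¥231,667.00 × 1% + 2,740 × ¥0.16 = ¥2,755.07.
Line 3 (2175.09, Fenune, 3,502 kg, ¥583,328.14):
Base rate for 2175.09 is 4%.
2175.09 has an FTA preferential rate, but origin Fenune is not Durar; base rate stands.
Duty = ¥583,328.14 × 4% = ¥23,333.13.
Line 4 (1014.29, Fenune, 3,220 kg, ¥458,689.00):
Base rate for 1014.29 is ¥3.69/kg.
Additional duty on 1014.29 from Fenune: +62.6% ad valorem. Applied ad valorem rate = 62.6%.
Duty = ¥458,689.00 × 62.6% + 3,220 × ¥3.69 = ¥299,021.11.
Total = ¥16,751.76 + ¥2,755.07 + ¥23,333.13 + ¥299,021.11 = ¥341,861.07.

¥341,861.07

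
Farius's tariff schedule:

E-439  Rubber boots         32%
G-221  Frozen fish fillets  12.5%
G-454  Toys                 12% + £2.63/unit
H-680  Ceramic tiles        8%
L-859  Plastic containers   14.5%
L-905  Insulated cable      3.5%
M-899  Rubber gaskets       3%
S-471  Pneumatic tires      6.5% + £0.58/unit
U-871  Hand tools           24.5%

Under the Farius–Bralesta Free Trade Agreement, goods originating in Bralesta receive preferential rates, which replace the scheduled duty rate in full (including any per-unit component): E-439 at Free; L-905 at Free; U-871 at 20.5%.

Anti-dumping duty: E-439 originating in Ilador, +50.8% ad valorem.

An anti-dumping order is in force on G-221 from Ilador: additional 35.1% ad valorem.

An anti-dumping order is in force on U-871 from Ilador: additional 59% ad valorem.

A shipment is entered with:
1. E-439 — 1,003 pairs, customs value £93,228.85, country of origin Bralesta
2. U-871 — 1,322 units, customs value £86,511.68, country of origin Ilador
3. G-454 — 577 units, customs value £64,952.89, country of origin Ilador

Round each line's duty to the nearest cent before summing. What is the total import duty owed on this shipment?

£81,549.11

Line 1 (E-439, Bralesta, 1,003 pairs, £93,228.85):
Base rate for E-439 is 32%.
Origin Bralesta qualifies under the Farius–Bralesta agreement and E-439 is covered: preferential rate Free applies instead.
The additional-duty order on E-439 targets Ilador, not Bralesta; it does not apply.
Duty = £93,228.85 × 0% = £0.00.
Line 2 (U-871, Ilador, 1,322 units, £86,511.68):
Base rate for U-871 is 24.5%.
U-871 has an FTA preferential rate, but origin Ilador is not Bralesta; base rate stands.
Additional duty on U-871 from Ilador: +59%. Applied ad valorem rate: 24.5% + 59% = 83.5%.
Duty = £86,511.68 × 83.5% = £72,237.25.
Line 3 (G-454, Ilador, 577 units, £64,952.89):
Base rate for G-454 is 12% + £2.63/unit.
Duty = £64,952.89 × 12% + 577 × £2.63 = £9,311.86.
Total = £0.00 + £72,237.25 + £9,311.86 = £81,549.11.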